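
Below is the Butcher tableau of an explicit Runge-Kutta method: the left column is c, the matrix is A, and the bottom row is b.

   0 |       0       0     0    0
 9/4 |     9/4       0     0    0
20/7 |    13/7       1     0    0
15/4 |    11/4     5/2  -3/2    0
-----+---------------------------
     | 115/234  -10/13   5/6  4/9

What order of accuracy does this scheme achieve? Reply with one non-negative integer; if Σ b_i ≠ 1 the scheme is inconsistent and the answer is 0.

b = (115/234, -10/13, 5/6, 4/9)
c = (0, 9/4, 20/7, 15/4)
Ac = (0, 0, 9/4, 75/56)
Σ b_i: 115/234·1 + (-10/13)·1 + 5/6·1 + 4/9·1 = 1 ✓
b·c: (-10/13)·9/4 + 5/6·20/7 + 4/9·15/4 = 1265/546 ≠ 1/2 ⇒ order 1.

1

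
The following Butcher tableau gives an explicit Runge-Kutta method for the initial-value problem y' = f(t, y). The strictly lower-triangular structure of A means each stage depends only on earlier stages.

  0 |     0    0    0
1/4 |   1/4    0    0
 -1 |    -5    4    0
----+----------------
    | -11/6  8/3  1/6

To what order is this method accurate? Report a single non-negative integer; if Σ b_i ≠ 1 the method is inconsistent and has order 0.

3

b = (-11/6, 8/3, 1/6)
c = (0, 1/4, -1)
Ac = (0, 0, 1)
Σ b_i: (-11/6)·1 + 8/3·1 + 1/6·1 = 1 ✓
b·c: 8/3·1/4 + 1/6·(-1) = 1/2 ✓
b·c²: 8/3·1/16 + 1/6·1 = 1/3 ✓
b·Ac: 1/6·1 = 1/6 ✓; 3 stages ⇒ order 3.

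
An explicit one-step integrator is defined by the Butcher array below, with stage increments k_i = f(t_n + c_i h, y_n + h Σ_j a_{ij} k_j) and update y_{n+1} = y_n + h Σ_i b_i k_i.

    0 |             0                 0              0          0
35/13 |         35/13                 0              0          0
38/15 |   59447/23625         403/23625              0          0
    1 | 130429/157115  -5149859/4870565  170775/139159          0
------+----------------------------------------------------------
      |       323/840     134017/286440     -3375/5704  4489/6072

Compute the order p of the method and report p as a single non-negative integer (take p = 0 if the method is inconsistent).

4

b = (323/840, 134017/286440, -3375/5704, 4489/6072)
c = (0, 35/13, 38/15, 1)
Ac = (0, 0, 31/675, 1177/4489)
Σ b_i: 323/840·1 + 134017/286440·1 + (-3375/5704)·1 + 4489/6072·1 = 1 ✓
b·c: 134017/286440·35/13 + (-3375/5704)·38/15 + 4489/6072·1 = 1/2 ✓
b·c²: 134017/286440·1225/169 + (-3375/5704)·1444/225 + 4489/6072·1 = 1/3 ✓
b·Ac: (-3375/5704)·31/675 + 4489/6072·1177/4489 = 1/6 ✓
b·c³: 134017/286440·42875/2197 + (-3375/5704)·54872/3375 + 4489/6072·1 = 1/4 ✓
b·(c∘Ac): (-3375/5704)·1178/10125 + 4489/6072·1177/4489 = 1/8 ✓
b·Ac²: (-3375/5704)·217/1755 + 4489/6072·12353/58357 = 1/12 ✓
b·A²c: 4489/6072·253/4489 = 1/24 ✓; 4 stages ⇒ order 4.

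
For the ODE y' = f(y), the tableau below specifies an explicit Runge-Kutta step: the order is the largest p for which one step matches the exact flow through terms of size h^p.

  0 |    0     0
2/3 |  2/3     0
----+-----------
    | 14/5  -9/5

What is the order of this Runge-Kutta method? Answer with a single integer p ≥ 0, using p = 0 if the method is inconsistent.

1

b = (14/5, -9/5)
c = (0, 2/3)
Σ b_i: 14/5·1 + (-9/5)·1 = 1 ✓
b·c: (-9/5)·2/3 = -6/5 ≠ 1/2 ⇒ order 1.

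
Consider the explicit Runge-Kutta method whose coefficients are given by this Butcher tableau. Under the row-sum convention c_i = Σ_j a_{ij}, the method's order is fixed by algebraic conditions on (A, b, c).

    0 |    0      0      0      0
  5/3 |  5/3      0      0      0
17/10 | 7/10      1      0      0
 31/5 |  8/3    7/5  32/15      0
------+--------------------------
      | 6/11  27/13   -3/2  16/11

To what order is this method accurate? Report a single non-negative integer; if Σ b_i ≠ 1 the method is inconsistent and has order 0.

0

b = (6/11, 27/13, -3/2, 16/11)
c = (0, 5/3, 17/10, 31/5)
Ac = (0, 0, 5/3, 149/25)
Σ b_i: 6/11·1 + 27/13·1 + (-3/2)·1 + 16/11·1 = 67/26 ≠ 1 ⇒ order 0.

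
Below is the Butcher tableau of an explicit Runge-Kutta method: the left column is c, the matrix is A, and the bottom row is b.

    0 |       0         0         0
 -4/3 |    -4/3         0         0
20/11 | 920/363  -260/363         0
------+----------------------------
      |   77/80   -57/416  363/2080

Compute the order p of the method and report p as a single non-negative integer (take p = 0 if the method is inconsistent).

3

b = (77/80, -57/416, 363/2080)
c = (0, -4/3, 20/11)
Ac = (0, 0, 1040/1089)
Σ b_i: 77/80·1 + (-57/416)·1 + 363/2080·1 = 1 ✓
b·c: (-57/416)·(-4/3) + 363/2080·20/11 = 1/2 ✓
b·c²: (-57/416)·16/9 + 363/2080·400/121 = 1/3 ✓
b·Ac: 363/2080·1040/1089 = 1/6 ✓; 3 stages ⇒ order 3.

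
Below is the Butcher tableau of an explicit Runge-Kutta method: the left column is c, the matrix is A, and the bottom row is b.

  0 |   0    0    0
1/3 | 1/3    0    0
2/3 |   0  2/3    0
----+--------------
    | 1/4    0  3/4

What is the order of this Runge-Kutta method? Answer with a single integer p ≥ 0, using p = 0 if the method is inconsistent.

3

b = (1/4, 0, 3/4)
c = (0, 1/3, 2/3)
Ac = (0, 0, 2/9)
Σ b_i: 1/4·1 + 3/4·1 = 1 ✓
b·c: 3/4·2/3 = 1/2 ✓
b·c²: 3/4·4/9 = 1/3 ✓
b·Ac: 3/4·2/9 = 1/6 ✓; 3 stages ⇒ order 3.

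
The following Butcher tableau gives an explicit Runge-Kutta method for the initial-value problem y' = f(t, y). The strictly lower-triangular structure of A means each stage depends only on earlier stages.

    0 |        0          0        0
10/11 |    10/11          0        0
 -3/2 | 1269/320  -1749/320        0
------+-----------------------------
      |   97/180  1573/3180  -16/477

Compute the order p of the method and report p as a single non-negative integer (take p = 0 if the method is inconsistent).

b = (97/180, 1573/3180, -16/477)
c = (0, 10/11, -3/2)
Ac = (0, 0, -159/32)
Σ b_i: 97/180·1 + 1573/3180·1 + (-16/477)·1 = 1 ✓
b·c: 1573/3180·10/11 + (-16/477)·(-3/2) = 1/2 ✓
b·c²: 1573/3180·100/121 + (-16/477)·9/4 = 1/3 ✓
b·Ac: (-16/477)·(-159/32) = 1/6 ✓; 3 stages ⇒ order 3.

3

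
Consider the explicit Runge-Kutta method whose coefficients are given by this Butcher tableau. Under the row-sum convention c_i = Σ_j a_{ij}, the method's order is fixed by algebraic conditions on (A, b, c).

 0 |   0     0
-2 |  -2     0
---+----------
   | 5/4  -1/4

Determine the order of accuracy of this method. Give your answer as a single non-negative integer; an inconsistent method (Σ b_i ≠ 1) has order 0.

b = (5/4, -1/4)
c = (0, -2)
Σ b_i: 5/4·1 + (-1/4)·1 = 1 ✓
b·c: (-1/4)·(-2) = 1/2 ✓; 2 stages ⇒ order 2.

2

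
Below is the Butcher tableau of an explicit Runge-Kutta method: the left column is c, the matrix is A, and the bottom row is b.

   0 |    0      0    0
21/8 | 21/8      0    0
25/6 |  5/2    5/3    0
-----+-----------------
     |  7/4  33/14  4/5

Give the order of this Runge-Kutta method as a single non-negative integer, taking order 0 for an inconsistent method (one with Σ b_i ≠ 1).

b = (7/4, 33/14, 4/5)
c = (0, 21/8, 25/6)
Ac = (0, 0, 35/8)
Σ b_i: 7/4·1 + 33/14·1 + 4/5·1 = 687/140 ≠ 1 ⇒ order 0.

0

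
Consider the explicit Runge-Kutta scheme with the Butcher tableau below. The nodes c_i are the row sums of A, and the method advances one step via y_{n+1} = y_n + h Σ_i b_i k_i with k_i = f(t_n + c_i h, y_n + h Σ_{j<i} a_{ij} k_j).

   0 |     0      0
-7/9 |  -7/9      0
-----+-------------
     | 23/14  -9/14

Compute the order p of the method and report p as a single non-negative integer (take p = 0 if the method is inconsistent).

b = (23/14, -9/14)
c = (0, -7/9)
Σ b_i: 23/14·1 + (-9/14)·1 = 1 ✓
b·c: (-9/14)·(-7/9) = 1/2 ✓; 2 stages ⇒ order 2.

2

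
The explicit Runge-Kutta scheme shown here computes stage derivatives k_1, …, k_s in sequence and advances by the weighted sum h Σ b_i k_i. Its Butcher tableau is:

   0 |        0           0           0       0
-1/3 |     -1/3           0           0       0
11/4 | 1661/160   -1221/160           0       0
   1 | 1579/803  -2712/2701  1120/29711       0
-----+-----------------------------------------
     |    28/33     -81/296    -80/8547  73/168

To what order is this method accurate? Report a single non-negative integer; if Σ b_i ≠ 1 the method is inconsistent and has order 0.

b = (28/33, -81/296, -80/8547, 73/168)
c = (0, -1/3, 11/4, 1)
Ac = (0, 0, 407/160, 32/73)
Σ b_i: 28/33·1 + (-81/296)·1 + (-80/8547)·1 + 73/168·1 = 1 ✓
b·c: (-81/296)·(-1/3) + (-80/8547)·11/4 + 73/168·1 = 1/2 ✓
b·c²: (-81/296)·1/9 + (-80/8547)·121/16 + 73/168·1 = 1/3 ✓
b·Ac: (-80/8547)·407/160 + 73/168·32/73 = 1/6 ✓
b·c³: (-81/296)·(-1/27) + (-80/8547)·1331/64 + 73/168·1 = 1/4 ✓
b·(c∘Ac): (-80/8547)·4477/640 + 73/168·32/73 = 1/8 ✓
b·Ac²: (-80/8547)·(-407/480) + 73/168·38/219 = 1/12 ✓
b·A²c: 73/168·7/73 = 1/24 ✓; 4 stages ⇒ order 4.

4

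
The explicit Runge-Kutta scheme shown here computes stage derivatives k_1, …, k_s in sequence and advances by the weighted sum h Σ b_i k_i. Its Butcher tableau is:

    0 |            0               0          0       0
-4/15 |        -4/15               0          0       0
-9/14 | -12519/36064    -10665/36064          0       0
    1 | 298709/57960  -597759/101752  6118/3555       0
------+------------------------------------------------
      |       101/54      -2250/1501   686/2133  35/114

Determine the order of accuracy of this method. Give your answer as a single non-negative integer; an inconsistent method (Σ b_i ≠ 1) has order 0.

b = (101/54, -2250/1501, 686/2133, 35/114)
c = (0, -4/15, -9/14, 1)
Ac = (0, 0, 711/9016, 741/1610)
Σ b_i: 101/54·1 + (-2250/1501)·1 + 686/2133·1 + 35/114·1 = 1 ✓
b·c: (-2250/1501)·(-4/15) + 686/2133·(-9/14) + 35/114·1 = 1/2 ✓
b·c²: (-2250/1501)·16/225 + 686/2133·81/196 + 35/114·1 = 1/3 ✓
b·Ac: 686/2133·711/9016 + 35/114·741/1610 = 1/6 ✓
b·c³: (-2250/1501)·(-64/3375) + 686/2133·(-729/2744) + 35/114·1 = 1/4 ✓
b·(c∘Ac): 686/2133·(-6399/126224) + 35/114·741/1610 = 1/8 ✓
b·Ac²: 686/2133·(-237/11270) + 35/114·7087/24150 = 1/12 ✓
b·A²c: 35/114·19/140 = 1/24 ✓; 4 stages ⇒ order 4.

4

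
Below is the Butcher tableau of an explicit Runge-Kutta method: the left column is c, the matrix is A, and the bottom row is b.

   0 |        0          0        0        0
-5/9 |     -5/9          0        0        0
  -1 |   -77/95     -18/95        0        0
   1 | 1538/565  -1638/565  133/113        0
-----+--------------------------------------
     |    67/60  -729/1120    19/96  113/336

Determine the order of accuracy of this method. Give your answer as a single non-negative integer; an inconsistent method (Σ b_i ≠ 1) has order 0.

b = (67/60, -729/1120, 19/96, 113/336)
c = (0, -5/9, -1, 1)
Ac = (0, 0, 2/19, 49/113)
Σ b_i: 67/60·1 + (-729/1120)·1 + 19/96·1 + 113/336·1 = 1 ✓
b·c: (-729/1120)·(-5/9) + 19/96·(-1) + 113/336·1 = 1/2 ✓
b·c²: (-729/1120)·25/81 + 19/96·1 + 113/336·1 = 1/3 ✓
b·Ac: 19/96·2/19 + 113/336·49/113 = 1/6 ✓
b·c³: (-729/1120)·(-125/729) + 19/96·(-1) + 113/336·1 = 1/4 ✓
b·(c∘Ac): 19/96·(-2/19) + 113/336·49/113 = 1/8 ✓
b·Ac²: 19/96·(-10/171) + 113/336·287/1017 = 1/12 ✓
b·A²c: 113/336·14/113 = 1/24 ✓; 4 stages ⇒ order 4.

4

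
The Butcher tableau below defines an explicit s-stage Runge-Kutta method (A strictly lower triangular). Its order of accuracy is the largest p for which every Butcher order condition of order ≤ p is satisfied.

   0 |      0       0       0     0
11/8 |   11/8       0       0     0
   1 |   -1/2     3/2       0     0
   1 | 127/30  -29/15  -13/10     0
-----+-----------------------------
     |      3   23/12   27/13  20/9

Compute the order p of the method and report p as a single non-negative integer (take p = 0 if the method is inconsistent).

0

b = (3, 23/12, 27/13, 20/9)
c = (0, 11/8, 1, 1)
Ac = (0, 0, 33/16, -95/24)
Σ b_i: 3·1 + 23/12·1 + 27/13·1 + 20/9·1 = 4313/468 ≠ 1 ⇒ order 0.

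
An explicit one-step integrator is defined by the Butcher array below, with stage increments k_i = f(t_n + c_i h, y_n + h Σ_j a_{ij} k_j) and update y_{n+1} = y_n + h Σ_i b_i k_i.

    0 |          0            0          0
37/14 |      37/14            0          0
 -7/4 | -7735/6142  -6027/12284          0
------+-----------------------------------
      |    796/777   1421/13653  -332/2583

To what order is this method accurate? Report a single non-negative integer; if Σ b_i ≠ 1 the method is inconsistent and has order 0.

b = (796/777, 1421/13653, -332/2583)
c = (0, 37/14, -7/4)
Ac = (0, 0, -861/664)
Σ b_i: 796/777·1 + 1421/13653·1 + (-332/2583)·1 = 1 ✓
b·c: 1421/13653·37/14 + (-332/2583)·(-7/4) = 1/2 ✓
b·c²: 1421/13653·1369/196 + (-332/2583)·49/16 = 1/3 ✓
b·Ac: (-332/2583)·(-861/664) = 1/6 ✓; 3 stages ⇒ order 3.

3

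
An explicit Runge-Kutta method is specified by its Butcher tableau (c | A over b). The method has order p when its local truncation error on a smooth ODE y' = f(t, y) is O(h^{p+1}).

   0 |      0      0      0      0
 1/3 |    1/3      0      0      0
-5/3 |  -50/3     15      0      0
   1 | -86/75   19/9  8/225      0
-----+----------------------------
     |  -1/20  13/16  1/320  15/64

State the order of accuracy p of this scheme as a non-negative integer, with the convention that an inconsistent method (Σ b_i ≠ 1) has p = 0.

b = (-1/20, 13/16, 1/320, 15/64)
c = (0, 1/3, -5/3, 1)
Ac = (0, 0, 5, 29/45)
Σ b_i: (-1/20)·1 + 13/16·1 + 1/320·1 + 15/64·1 = 1 ✓
b·c: 13/16·1/3 + 1/320·(-5/3) + 15/64·1 = 1/2 ✓
b·c²: 13/16·1/9 + 1/320·25/9 + 15/64·1 = 1/3 ✓
b·Ac: 1/320·5 + 15/64·29/45 = 1/6 ✓
b·c³: 13/16·1/27 + 1/320·(-125/27) + 15/64·1 = 1/4 ✓
b·(c∘Ac): 1/320·(-25/3) + 15/64·29/45 = 1/8 ✓
b·Ac²: 1/320·5/3 + 15/64·1/3 = 1/12 ✓
b·A²c: 15/64·8/45 = 1/24 ✓; 4 stages ⇒ order 4.

4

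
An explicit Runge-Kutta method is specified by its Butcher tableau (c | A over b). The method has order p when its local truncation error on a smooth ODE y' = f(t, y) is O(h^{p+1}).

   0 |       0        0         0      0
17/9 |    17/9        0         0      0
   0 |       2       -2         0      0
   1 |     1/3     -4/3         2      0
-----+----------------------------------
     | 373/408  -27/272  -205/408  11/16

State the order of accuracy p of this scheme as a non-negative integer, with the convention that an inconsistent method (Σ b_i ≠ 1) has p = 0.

3

b = (373/408, -27/272, -205/408, 11/16)
c = (0, 17/9, 0, 1)
Ac = (0, 0, -34/9, -68/27)
Σ b_i: 373/408·1 + (-27/272)·1 + (-205/408)·1 + 11/16·1 = 1 ✓
b·c: (-27/272)·17/9 + 11/16·1 = 1/2 ✓
b·c²: (-27/272)·289/81 + 11/16·1 = 1/3 ✓
b·Ac: (-205/408)·(-34/9) + 11/16·(-68/27) = 1/6 ✓
b·c³: (-27/272)·4913/729 + 11/16·1 = 1/54 ≠ 1/4 ⇒ order 3.
b·(c∘Ac): 11/16·(-68/27) = -187/108 ≠ 1/8
b·Ac²: (-205/408)·(-578/81) + 11/16·(-1156/243) = 17/54 ≠ 1/12
b·A²c: 11/16·(-68/9) = -187/36 ≠ 1/24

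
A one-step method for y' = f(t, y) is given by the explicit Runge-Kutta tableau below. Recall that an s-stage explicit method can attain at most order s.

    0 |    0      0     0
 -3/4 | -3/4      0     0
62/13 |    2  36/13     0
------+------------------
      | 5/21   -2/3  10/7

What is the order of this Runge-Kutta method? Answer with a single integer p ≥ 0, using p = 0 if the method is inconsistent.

b = (5/21, -2/3, 10/7)
c = (0, -3/4, 62/13)
Ac = (0, 0, -27/13)
Σ b_i: 5/21·1 + (-2/3)·1 + 10/7·1 = 1 ✓
b·c: (-2/3)·(-3/4) + 10/7·62/13 = 1331/182 ≠ 1/2 ⇒ order 1.

1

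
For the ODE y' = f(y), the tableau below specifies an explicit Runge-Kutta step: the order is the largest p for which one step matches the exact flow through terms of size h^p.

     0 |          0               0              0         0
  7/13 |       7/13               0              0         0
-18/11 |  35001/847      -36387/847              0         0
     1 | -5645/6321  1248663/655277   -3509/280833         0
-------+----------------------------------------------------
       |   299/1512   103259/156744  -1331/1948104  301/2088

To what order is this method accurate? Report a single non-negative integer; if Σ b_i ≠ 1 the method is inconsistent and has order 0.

4

b = (299/1512, 103259/156744, -1331/1948104, 301/2088)
c = (0, 7/13, -18/11, 1)
Ac = (0, 0, -2799/121, 45/43)
Σ b_i: 299/1512·1 + 103259/156744·1 + (-1331/1948104)·1 + 301/2088·1 = 1 ✓
b·c: 103259/156744·7/13 + (-1331/1948104)·(-18/11) + 301/2088·1 = 1/2 ✓
b·c²: 103259/156744·49/169 + (-1331/1948104)·324/121 + 301/2088·1 = 1/3 ✓
b·Ac: (-1331/1948104)·(-2799/121) + 301/2088·45/43 = 1/6 ✓
b·c³: 103259/156744·343/2197 + (-1331/1948104)·(-5832/1331) + 301/2088·1 = 1/4 ✓
b·(c∘Ac): (-1331/1948104)·50382/1331 + 301/2088·45/43 = 1/8 ✓
b·Ac²: (-1331/1948104)·(-19593/1573) + 301/2088·2031/3913 = 1/12 ✓
b·A²c: 301/2088·87/301 = 1/24 ✓; 4 stages ⇒ order 4.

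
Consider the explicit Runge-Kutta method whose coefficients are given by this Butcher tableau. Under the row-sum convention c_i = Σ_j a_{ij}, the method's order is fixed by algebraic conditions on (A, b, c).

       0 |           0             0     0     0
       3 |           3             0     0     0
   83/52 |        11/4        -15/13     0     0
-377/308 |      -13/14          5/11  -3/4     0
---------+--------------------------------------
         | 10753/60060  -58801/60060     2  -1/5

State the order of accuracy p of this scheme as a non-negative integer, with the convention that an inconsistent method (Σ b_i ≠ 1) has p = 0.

b = (10753/60060, -58801/60060, 2, -1/5)
c = (0, 3, 83/52, -377/308)
Ac = (0, 0, -45/13, 381/2288)
Σ b_i: 10753/60060·1 + (-58801/60060)·1 + 2·1 + (-1/5)·1 = 1 ✓
b·c: (-58801/60060)·3 + 2·83/52 + (-1/5)·(-377/308) = 1/2 ✓
b·c²: (-58801/60060)·9 + 2·6889/2704 + (-1/5)·142129/94864 = -321888603/80160080 ≠ 1/3 ⇒ order 2.
b·Ac: 2·(-45/13) + (-1/5)·381/2288 = -79581/11440 ≠ 1/6

2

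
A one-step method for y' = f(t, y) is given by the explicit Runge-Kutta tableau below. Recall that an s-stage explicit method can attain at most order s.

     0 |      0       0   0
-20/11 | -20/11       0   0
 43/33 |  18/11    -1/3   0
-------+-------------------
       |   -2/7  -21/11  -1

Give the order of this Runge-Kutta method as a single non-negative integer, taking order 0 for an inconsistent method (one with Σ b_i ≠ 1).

b = (-2/7, -21/11, -1)
c = (0, -20/11, 43/33)
Ac = (0, 0, 20/33)
Σ b_i: (-2/7)·1 + (-21/11)·1 + (-1)·1 = -246/77 ≠ 1 ⇒ order 0.

0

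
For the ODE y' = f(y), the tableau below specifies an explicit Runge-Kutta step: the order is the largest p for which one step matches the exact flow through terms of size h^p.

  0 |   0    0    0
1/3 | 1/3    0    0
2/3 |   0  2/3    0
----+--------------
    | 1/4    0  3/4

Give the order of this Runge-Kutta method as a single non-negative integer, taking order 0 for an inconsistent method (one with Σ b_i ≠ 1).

3

b = (1/4, 0, 3/4)
c = (0, 1/3, 2/3)
Ac = (0, 0, 2/9)
Σ b_i: 1/4·1 + 3/4·1 = 1 ✓
b·c: 3/4·2/3 = 1/2 ✓
b·c²: 3/4·4/9 = 1/3 ✓
b·Ac: 3/4·2/9 = 1/6 ✓; 3 stages ⇒ order 3.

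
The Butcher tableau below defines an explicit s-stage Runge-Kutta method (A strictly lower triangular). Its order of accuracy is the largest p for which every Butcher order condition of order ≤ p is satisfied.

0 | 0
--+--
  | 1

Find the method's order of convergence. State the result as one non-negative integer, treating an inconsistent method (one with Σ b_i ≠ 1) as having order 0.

1

b = (1)
c = (0)
Σ b_i: 1·1 = 1 ✓; 1 stage ⇒ order 1.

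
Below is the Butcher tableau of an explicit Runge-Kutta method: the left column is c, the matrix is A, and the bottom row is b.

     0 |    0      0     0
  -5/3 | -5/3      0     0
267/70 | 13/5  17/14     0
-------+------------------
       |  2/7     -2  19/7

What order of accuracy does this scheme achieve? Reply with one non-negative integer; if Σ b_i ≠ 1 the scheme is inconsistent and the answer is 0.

1

b = (2/7, -2, 19/7)
c = (0, -5/3, 267/70)
Ac = (0, 0, -85/42)
Σ b_i: 2/7·1 + (-2)·1 + 19/7·1 = 1 ✓
b·c: (-2)·(-5/3) + 19/7·267/70 = 20119/1470 ≠ 1/2 ⇒ order 1.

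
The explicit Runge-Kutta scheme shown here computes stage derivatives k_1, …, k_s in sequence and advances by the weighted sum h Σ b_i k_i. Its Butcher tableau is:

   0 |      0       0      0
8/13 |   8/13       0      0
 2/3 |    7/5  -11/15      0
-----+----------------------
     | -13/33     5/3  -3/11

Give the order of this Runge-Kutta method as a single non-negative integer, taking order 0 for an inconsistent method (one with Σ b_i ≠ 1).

1

b = (-13/33, 5/3, -3/11)
c = (0, 8/13, 2/3)
Ac = (0, 0, -88/195)
Σ b_i: (-13/33)·1 + 5/3·1 + (-3/11)·1 = 1 ✓
b·c: 5/3·8/13 + (-3/11)·2/3 = 362/429 ≠ 1/2 ⇒ order 1.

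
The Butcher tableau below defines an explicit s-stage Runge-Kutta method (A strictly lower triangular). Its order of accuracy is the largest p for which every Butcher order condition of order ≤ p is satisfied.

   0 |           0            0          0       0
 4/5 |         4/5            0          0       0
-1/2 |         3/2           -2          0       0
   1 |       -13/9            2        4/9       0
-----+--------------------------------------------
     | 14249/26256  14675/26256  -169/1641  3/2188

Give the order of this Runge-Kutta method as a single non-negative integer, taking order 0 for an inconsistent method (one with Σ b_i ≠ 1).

b = (14249/26256, 14675/26256, -169/1641, 3/2188)
c = (0, 4/5, -1/2, 1)
Ac = (0, 0, -8/5, 62/45)
Σ b_i: 14249/26256·1 + 14675/26256·1 + (-169/1641)·1 + 3/2188·1 = 1 ✓
b·c: 14675/26256·4/5 + (-169/1641)·(-1/2) + 3/2188·1 = 1/2 ✓
b·c²: 14675/26256·16/25 + (-169/1641)·1/4 + 3/2188·1 = 1/3 ✓
b·Ac: (-169/1641)·(-8/5) + 3/2188·62/45 = 1/6 ✓
b·c³: 14675/26256·64/125 + (-169/1641)·(-1/8) + 3/2188·1 = 6573/21880 ≠ 1/4 ⇒ order 3.
b·(c∘Ac): (-169/1641)·4/5 + 3/2188·62/45 = -1321/16410 ≠ 1/8
b·Ac²: (-169/1641)·(-32/25) + 3/2188·313/225 = 1463/10940 ≠ 1/12
b·A²c: 3/2188·(-32/45) = -8/8205 ≠ 1/24

3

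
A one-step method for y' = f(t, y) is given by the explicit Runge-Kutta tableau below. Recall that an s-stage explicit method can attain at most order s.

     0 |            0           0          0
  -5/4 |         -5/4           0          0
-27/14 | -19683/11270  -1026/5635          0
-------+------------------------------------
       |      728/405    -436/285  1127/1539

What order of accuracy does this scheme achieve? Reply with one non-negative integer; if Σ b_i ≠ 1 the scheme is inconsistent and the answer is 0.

3

b = (728/405, -436/285, 1127/1539)
c = (0, -5/4, -27/14)
Ac = (0, 0, 513/2254)
Σ b_i: 728/405·1 + (-436/285)·1 + 1127/1539·1 = 1 ✓
b·c: (-436/285)·(-5/4) + 1127/1539·(-27/14) = 1/2 ✓
b·c²: (-436/285)·25/16 + 1127/1539·729/196 = 1/3 ✓
b·Ac: 1127/1539·513/2254 = 1/6 ✓; 3 stages ⇒ order 3.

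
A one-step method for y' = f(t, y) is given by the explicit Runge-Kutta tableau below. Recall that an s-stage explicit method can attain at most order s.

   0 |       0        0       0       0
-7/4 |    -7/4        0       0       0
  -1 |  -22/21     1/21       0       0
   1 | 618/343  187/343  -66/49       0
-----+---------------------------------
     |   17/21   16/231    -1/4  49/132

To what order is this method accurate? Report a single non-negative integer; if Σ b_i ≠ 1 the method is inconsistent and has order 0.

4

b = (17/21, 16/231, -1/4, 49/132)
c = (0, -7/4, -1, 1)
Ac = (0, 0, -1/12, 11/28)
Σ b_i: 17/21·1 + 16/231·1 + (-1/4)·1 + 49/132·1 = 1 ✓
b·c: 16/231·(-7/4) + (-1/4)·(-1) + 49/132·1 = 1/2 ✓
b·c²: 16/231·49/16 + (-1/4)·1 + 49/132·1 = 1/3 ✓
b·Ac: (-1/4)·(-1/12) + 49/132·11/28 = 1/6 ✓
b·c³: 16/231·(-343/64) + (-1/4)·(-1) + 49/132·1 = 1/4 ✓
b·(c∘Ac): (-1/4)·1/12 + 49/132·11/28 = 1/8 ✓
b·Ac²: (-1/4)·7/48 + 49/132·253/784 = 1/12 ✓
b·A²c: 49/132·11/98 = 1/24 ✓; 4 stages ⇒ order 4.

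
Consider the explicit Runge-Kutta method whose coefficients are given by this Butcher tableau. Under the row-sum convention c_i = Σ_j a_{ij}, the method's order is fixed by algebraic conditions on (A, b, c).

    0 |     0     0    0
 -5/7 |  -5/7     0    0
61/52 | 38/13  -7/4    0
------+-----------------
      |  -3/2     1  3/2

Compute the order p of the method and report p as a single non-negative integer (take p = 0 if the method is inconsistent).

b = (-3/2, 1, 3/2)
c = (0, -5/7, 61/52)
Ac = (0, 0, 5/4)
Σ b_i: (-3/2)·1 + 1·1 + 3/2·1 = 1 ✓
b·c: 1·(-5/7) + 3/2·61/52 = 761/728 ≠ 1/2 ⇒ order 1.

1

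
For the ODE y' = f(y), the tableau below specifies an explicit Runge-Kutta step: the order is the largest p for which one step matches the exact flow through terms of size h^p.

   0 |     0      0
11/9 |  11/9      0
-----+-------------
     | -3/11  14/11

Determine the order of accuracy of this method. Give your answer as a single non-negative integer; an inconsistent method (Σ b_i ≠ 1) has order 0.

1

b = (-3/11, 14/11)
c = (0, 11/9)
Σ b_i: (-3/11)·1 + 14/11·1 = 1 ✓
b·c: 14/11·11/9 = 14/9 ≠ 1/2 ⇒ order 1.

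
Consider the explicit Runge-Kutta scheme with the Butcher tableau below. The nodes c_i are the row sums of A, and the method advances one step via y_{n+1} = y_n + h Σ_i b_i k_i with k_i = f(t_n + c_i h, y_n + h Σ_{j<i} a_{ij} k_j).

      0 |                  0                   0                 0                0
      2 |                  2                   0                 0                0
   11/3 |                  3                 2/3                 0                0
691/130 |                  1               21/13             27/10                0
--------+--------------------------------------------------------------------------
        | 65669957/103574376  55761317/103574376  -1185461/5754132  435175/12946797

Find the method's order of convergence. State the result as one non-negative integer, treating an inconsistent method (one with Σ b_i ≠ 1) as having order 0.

3

b = (65669957/103574376, 55761317/103574376, -1185461/5754132, 435175/12946797)
c = (0, 2, 11/3, 691/130)
Ac = (0, 0, 4/3, 1707/130)
Σ b_i: 65669957/103574376·1 + 55761317/103574376·1 + (-1185461/5754132)·1 + 435175/12946797·1 = 1 ✓
b·c: 55761317/103574376·2 + (-1185461/5754132)·11/3 + 435175/12946797·691/130 = 1/2 ✓
b·c²: 55761317/103574376·4 + (-1185461/5754132)·121/9 + 435175/12946797·477481/16900 = 1/3 ✓
b·Ac: (-1185461/5754132)·4/3 + 435175/12946797·1707/130 = 1/6 ✓
b·c³: 55761317/103574376·8 + (-1185461/5754132)·1331/27 + 435175/12946797·329939371/2197000 = -16181396671/20197003320 ≠ 1/4 ⇒ order 3.
b·(c∘Ac): (-1185461/5754132)·44/9 + 435175/12946797·1179537/16900 = 69332027/51787188 ≠ 1/8
b·Ac²: (-1185461/5754132)·8/3 + 435175/12946797·5559/130 = 7663991/8631198 ≠ 1/12
b·A²c: 435175/12946797·18/5 = 174070/1438533 ≠ 1/24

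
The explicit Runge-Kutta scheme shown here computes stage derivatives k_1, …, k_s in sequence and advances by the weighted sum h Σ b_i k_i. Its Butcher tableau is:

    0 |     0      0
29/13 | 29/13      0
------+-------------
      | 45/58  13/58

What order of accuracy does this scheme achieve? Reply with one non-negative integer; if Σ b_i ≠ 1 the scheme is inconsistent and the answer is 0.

b = (45/58, 13/58)
c = (0, 29/13)
Σ b_i: 45/58·1 + 13/58·1 = 1 ✓
b·c: 13/58·29/13 = 1/2 ✓; 2 stages ⇒ order 2.

2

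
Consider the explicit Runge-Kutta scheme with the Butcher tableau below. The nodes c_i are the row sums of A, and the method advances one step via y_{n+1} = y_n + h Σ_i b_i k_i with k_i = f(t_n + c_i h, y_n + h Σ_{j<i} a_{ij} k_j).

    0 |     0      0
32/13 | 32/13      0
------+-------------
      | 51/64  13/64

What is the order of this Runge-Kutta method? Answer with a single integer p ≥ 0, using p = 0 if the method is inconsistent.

b = (51/64, 13/64)
c = (0, 32/13)
Σ b_i: 51/64·1 + 13/64·1 = 1 ✓
b·c: 13/64·32/13 = 1/2 ✓; 2 stages ⇒ order 2.

2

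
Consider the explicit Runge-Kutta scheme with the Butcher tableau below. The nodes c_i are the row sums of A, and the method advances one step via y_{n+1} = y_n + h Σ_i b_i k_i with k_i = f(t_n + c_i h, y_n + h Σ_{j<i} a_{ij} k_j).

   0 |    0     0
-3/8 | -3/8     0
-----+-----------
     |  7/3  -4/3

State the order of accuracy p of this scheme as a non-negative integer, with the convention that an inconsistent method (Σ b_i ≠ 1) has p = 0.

2

b = (7/3, -4/3)
c = (0, -3/8)
Σ b_i: 7/3·1 + (-4/3)·1 = 1 ✓
b·c: (-4/3)·(-3/8) = 1/2 ✓; 2 stages ⇒ order 2.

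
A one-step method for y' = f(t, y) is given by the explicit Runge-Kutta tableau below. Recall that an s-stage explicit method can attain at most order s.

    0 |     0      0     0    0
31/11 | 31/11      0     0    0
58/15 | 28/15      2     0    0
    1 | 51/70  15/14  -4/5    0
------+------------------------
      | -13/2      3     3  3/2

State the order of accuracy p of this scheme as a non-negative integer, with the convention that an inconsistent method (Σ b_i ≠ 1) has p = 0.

1

b = (-13/2, 3, 3, 3/2)
c = (0, 31/11, 58/15, 1)
Ac = (0, 0, 62/11, -853/11550)
Σ b_i: (-13/2)·1 + 3·1 + 3·1 + 3/2·1 = 1 ✓
b·c: 3·31/11 + 3·58/15 + 3/2·1 = 2371/110 ≠ 1/2 ⇒ order 1.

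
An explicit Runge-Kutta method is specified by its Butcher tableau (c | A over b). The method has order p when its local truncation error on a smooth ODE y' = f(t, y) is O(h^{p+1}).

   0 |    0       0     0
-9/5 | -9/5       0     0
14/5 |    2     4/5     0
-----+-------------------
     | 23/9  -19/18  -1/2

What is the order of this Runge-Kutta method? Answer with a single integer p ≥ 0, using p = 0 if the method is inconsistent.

2

b = (23/9, -19/18, -1/2)
c = (0, -9/5, 14/5)
Ac = (0, 0, -36/25)
Σ b_i: 23/9·1 + (-19/18)·1 + (-1/2)·1 = 1 ✓
b·c: (-19/18)·(-9/5) + (-1/2)·14/5 = 1/2 ✓
b·c²: (-19/18)·81/25 + (-1/2)·196/25 = -367/50 ≠ 1/3 ⇒ order 2.
b·Ac: (-1/2)·(-36/25) = 18/25 ≠ 1/6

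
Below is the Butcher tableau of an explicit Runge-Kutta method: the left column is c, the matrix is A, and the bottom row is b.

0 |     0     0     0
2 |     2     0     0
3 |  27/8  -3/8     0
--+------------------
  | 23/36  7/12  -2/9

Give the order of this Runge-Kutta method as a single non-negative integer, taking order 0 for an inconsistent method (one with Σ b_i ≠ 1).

3

b = (23/36, 7/12, -2/9)
c = (0, 2, 3)
Ac = (0, 0, -3/4)
Σ b_i: 23/36·1 + 7/12·1 + (-2/9)·1 = 1 ✓
b·c: 7/12·2 + (-2/9)·3 = 1/2 ✓
b·c²: 7/12·4 + (-2/9)·9 = 1/3 ✓
b·Ac: (-2/9)·(-3/4) = 1/6 ✓; 3 stages ⇒ order 3.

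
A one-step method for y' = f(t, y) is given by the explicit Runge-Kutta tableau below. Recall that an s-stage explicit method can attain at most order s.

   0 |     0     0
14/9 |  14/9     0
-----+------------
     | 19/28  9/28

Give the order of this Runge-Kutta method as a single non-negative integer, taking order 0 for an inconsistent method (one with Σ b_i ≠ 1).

2

b = (19/28, 9/28)
c = (0, 14/9)
Σ b_i: 19/28·1 + 9/28·1 = 1 ✓
b·c: 9/28·14/9 = 1/2 ✓; 2 stages ⇒ order 2.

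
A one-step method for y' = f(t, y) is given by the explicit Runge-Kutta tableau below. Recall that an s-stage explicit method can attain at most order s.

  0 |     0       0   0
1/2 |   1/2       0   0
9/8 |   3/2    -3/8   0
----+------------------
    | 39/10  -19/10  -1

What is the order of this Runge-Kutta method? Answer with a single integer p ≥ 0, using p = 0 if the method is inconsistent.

1

b = (39/10, -19/10, -1)
c = (0, 1/2, 9/8)
Ac = (0, 0, -3/16)
Σ b_i: 39/10·1 + (-19/10)·1 + (-1)·1 = 1 ✓
b·c: (-19/10)·1/2 + (-1)·9/8 = -83/40 ≠ 1/2 ⇒ order 1.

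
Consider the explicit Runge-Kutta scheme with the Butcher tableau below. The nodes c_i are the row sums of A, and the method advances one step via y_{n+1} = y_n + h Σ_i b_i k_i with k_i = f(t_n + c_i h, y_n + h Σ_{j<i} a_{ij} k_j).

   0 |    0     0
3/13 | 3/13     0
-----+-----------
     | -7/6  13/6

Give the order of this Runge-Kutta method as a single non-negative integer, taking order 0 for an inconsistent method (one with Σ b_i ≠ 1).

b = (-7/6, 13/6)
c = (0, 3/13)
Σ b_i: (-7/6)·1 + 13/6·1 = 1 ✓
b·c: 13/6·3/13 = 1/2 ✓; 2 stages ⇒ order 2.

2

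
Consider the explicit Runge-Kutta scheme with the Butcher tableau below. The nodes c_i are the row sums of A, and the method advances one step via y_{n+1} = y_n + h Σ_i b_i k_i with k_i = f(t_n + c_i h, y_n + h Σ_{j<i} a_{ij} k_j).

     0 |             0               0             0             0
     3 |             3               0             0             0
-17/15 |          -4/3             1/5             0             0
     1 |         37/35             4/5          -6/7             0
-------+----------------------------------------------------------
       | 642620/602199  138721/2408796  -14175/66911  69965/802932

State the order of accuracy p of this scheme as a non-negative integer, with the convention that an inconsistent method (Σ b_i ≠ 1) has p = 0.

b = (642620/602199, 138721/2408796, -14175/66911, 69965/802932)
c = (0, 3, -17/15, 1)
Ac = (0, 0, 3/5, 118/35)
Σ b_i: 642620/602199·1 + 138721/2408796·1 + (-14175/66911)·1 + 69965/802932·1 = 1 ✓
b·c: 138721/2408796·3 + (-14175/66911)·(-17/15) + 69965/802932·1 = 1/2 ✓
b·c²: 138721/2408796·9 + (-14175/66911)·289/225 + 69965/802932·1 = 1/3 ✓
b·Ac: (-14175/66911)·3/5 + 69965/802932·118/35 = 1/6 ✓
b·c³: 138721/2408796·27 + (-14175/66911)·(-4913/3375) + 69965/802932·1 = 3915173/2007330 ≠ 1/4 ⇒ order 3.
b·(c∘Ac): (-14175/66911)·(-17/25) + 69965/802932·118/35 = 175775/401466 ≠ 1/8
b·Ac²: (-14175/66911)·9/5 + 69965/802932·3202/525 = 904049/6021990 ≠ 1/12
b·A²c: 69965/802932·(-18/35) = -5997/133822 ≠ 1/24

3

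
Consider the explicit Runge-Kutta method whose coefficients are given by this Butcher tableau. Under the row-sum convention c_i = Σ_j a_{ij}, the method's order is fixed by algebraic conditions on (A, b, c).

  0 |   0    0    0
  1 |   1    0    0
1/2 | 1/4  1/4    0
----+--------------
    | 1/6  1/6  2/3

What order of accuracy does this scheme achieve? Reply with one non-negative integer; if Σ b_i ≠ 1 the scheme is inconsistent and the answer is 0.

b = (1/6, 1/6, 2/3)
c = (0, 1, 1/2)
Ac = (0, 0, 1/4)
Σ b_i: 1/6·1 + 1/6·1 + 2/3·1 = 1 ✓
b·c: 1/6·1 + 2/3·1/2 = 1/2 ✓
b·c²: 1/6·1 + 2/3·1/4 = 1/3 ✓
b·Ac: 2/3·1/4 = 1/6 ✓; 3 stages ⇒ order 3.

3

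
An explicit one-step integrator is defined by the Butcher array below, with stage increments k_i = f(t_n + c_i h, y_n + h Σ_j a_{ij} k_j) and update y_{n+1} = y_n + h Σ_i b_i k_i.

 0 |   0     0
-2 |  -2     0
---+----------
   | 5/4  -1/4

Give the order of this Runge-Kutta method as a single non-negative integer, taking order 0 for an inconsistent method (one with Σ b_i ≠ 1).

b = (5/4, -1/4)
c = (0, -2)
Σ b_i: 5/4·1 + (-1/4)·1 = 1 ✓
b·c: (-1/4)·(-2) = 1/2 ✓; 2 stages ⇒ order 2.

2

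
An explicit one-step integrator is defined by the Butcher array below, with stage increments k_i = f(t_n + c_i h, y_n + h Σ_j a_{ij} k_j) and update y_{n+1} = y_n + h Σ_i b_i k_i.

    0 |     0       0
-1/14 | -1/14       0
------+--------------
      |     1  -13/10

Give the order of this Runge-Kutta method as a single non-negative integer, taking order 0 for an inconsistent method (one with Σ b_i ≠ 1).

b = (1, -13/10)
c = (0, -1/14)
Σ b_i: 1·1 + (-13/10)·1 = -3/10 ≠ 1 ⇒ order 0.

0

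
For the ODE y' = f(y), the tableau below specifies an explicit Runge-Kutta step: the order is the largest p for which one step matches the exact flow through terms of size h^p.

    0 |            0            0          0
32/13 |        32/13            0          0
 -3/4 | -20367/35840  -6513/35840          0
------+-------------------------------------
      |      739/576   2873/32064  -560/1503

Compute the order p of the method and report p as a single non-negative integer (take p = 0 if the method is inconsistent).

3

b = (739/576, 2873/32064, -560/1503)
c = (0, 32/13, -3/4)
Ac = (0, 0, -501/1120)
Σ b_i: 739/576·1 + 2873/32064·1 + (-560/1503)·1 = 1 ✓
b·c: 2873/32064·32/13 + (-560/1503)·(-3/4) = 1/2 ✓
b·c²: 2873/32064·1024/169 + (-560/1503)·9/16 = 1/3 ✓
b·Ac: (-560/1503)·(-501/1120) = 1/6 ✓; 3 stages ⇒ order 3.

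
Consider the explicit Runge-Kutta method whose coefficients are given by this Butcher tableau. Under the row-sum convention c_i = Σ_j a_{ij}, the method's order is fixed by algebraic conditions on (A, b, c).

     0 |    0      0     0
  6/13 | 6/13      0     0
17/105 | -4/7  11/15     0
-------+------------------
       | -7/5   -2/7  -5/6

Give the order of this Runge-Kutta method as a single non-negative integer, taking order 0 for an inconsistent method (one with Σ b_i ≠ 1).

b = (-7/5, -2/7, -5/6)
c = (0, 6/13, 17/105)
Ac = (0, 0, 22/65)
Σ b_i: (-7/5)·1 + (-2/7)·1 + (-5/6)·1 = -529/210 ≠ 1 ⇒ order 0.

0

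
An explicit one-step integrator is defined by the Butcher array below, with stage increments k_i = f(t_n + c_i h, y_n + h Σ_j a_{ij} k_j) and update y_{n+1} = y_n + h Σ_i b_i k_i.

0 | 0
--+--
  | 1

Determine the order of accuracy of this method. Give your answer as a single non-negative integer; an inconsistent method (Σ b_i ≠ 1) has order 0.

b = (1)
c = (0)
Σ b_i: 1·1 = 1 ✓; 1 stage ⇒ order 1.

1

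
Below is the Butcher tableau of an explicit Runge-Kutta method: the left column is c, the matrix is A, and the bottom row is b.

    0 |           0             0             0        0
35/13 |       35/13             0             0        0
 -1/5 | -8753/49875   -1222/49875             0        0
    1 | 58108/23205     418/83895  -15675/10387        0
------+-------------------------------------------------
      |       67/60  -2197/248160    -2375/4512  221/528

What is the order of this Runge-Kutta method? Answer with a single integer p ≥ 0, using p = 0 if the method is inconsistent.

b = (67/60, -2197/248160, -2375/4512, 221/528)
c = (0, 35/13, -1/5, 1)
Ac = (0, 0, -94/1425, 209/663)
Σ b_i: 67/60·1 + (-2197/248160)·1 + (-2375/4512)·1 + 221/528·1 = 1 ✓
b·c: (-2197/248160)·35/13 + (-2375/4512)·(-1/5) + 221/528·1 = 1/2 ✓
b·c²: (-2197/248160)·1225/169 + (-2375/4512)·1/25 + 221/528·1 = 1/3 ✓
b·Ac: (-2375/4512)·(-94/1425) + 221/528·209/663 = 1/6 ✓
b·c³: (-2197/248160)·42875/2197 + (-2375/4512)·(-1/125) + 221/528·1 = 1/4 ✓
b·(c∘Ac): (-2375/4512)·94/7125 + 221/528·209/663 = 1/8 ✓
b·Ac²: (-2375/4512)·(-658/3705) + 221/528·(-209/8619) = 1/12 ✓
b·A²c: 221/528·22/221 = 1/24 ✓; 4 stages ⇒ order 4.

4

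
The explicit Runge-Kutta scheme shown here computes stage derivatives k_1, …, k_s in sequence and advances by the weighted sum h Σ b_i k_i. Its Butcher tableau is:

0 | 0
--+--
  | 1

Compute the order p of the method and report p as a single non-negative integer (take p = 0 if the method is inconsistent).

b = (1)
c = (0)
Σ b_i: 1·1 = 1 ✓; 1 stage ⇒ order 1.

1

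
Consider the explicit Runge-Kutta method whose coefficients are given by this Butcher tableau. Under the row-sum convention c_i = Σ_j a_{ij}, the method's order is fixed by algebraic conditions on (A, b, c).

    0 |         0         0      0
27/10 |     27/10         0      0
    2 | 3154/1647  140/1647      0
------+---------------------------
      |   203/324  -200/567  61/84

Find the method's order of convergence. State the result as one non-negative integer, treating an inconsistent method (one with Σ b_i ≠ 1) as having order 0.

b = (203/324, -200/567, 61/84)
c = (0, 27/10, 2)
Ac = (0, 0, 14/61)
Σ b_i: 203/324·1 + (-200/567)·1 + 61/84·1 = 1 ✓
b·c: (-200/567)·27/10 + 61/84·2 = 1/2 ✓
b·c²: (-200/567)·729/100 + 61/84·4 = 1/3 ✓
b·Ac: 61/84·14/61 = 1/6 ✓; 3 stages ⇒ order 3.

3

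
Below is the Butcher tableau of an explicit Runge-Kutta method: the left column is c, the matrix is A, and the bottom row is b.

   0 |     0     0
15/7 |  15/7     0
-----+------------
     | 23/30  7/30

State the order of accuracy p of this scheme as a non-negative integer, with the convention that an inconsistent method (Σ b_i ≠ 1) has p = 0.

b = (23/30, 7/30)
c = (0, 15/7)
Σ b_i: 23/30·1 + 7/30·1 = 1 ✓
b·c: 7/30·15/7 = 1/2 ✓; 2 stages ⇒ order 2.

2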